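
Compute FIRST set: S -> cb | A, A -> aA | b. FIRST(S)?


Per alternative of S: FIRST(cb) = {c}; FIRST(A) = {a, b}
FIRST(S) = {a, b, c}


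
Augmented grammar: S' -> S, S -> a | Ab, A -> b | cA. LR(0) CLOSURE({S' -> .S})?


Start: S' -> .S
For each item with dot before a nonterminal B, add B -> .γ for every B-production
Closure: [S' -> .S, S -> .a, S -> .Ab, A -> .b, A -> .cA]


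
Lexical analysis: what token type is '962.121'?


Pattern: digits with a decimal point
Type: FLOAT_LITERAL


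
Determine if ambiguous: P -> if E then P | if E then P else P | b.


dangling else: 'if E then if E then b else b' parses two ways
Ambiguous


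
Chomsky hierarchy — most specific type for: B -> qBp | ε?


Single nonterminal LHS, but q^n p^n is not regular
Classification: Type 2 (Context-Free)


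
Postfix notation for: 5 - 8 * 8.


* has higher precedence, evaluate 8*8 first
Postfix: 5 8 8 * -


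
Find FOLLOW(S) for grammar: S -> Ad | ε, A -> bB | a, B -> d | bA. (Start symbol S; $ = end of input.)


$ ∈ FOLLOW(S). For each A -> αBβ: add FIRST(β)\{ε} to FOLLOW(B); if β nullable, add FOLLOW(A).
FOLLOW(S) = {$}


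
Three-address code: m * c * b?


Break into single-operator statements:
t1 = m * c
t2 = t1 * b


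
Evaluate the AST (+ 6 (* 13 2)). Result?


Evaluate inner: (* 13 2) = 26
Evaluate root: (+ 6 26) = 32
Result: 32


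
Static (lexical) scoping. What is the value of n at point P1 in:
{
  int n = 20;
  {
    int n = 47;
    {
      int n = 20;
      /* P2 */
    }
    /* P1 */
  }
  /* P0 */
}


n declared in the same block as P1
n = 47


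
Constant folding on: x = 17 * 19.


17 * 19 = 323 at compile time
Optimized: x = 323


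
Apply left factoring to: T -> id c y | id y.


Common prefix: 'id'
Factored: T -> id T', T' -> c y | y


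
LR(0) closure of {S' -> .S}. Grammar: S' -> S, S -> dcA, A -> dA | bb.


Start: S' -> .S
For each item with dot before a nonterminal B, add B -> .γ for every B-production
Closure: [S' -> .S, S -> .dcA]


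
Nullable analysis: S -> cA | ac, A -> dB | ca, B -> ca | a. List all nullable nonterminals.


A nonterminal is nullable iff some alternative derives ε (directly, or every symbol in it is nullable)
Nullable: {}


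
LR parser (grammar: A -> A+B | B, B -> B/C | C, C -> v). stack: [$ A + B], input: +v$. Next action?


handle 'A+B' on top; lookahead ∈ FOLLOW(A) = {+, $}
Action: reduce (A -> A+B)


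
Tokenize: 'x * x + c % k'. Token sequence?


Scan left to right, longest-match per lexeme
Tokens: ID(x), OP(*), ID(x), OP(+), ID(c), OP(%), ID(k)


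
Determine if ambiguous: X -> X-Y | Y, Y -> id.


precedence layered via separate nonterminal Y: deterministic
Unambiguous


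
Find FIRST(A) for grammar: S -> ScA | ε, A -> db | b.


Per alternative of A: FIRST(db) = {d}; FIRST(b) = {b}
FIRST(A) = {b, d}


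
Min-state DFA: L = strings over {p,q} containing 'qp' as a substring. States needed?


KMP-style automaton: 2 progress states + 1 absorbing accept = 3
Minimal DFA: 3 states


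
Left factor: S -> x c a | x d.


Common prefix: 'x'
Factored: S -> x S', S' -> c a | d


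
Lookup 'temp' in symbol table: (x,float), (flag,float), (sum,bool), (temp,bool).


Lookup 'temp' → type bool


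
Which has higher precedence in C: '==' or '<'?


'<' is relational (level 7); '==' is equality (level 6)
Higher level binds tighter
'<' has higher precedence than '=='


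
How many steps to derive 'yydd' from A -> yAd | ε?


Derivation: A => yAd => yyAdd => yydd
Steps: 3


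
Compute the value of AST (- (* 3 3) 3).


Evaluate inner: (* 3 3) = 9
Evaluate root: (- 9 3) = 6
Result: 6


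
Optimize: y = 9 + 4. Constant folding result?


9 + 4 = 13 at compile time
Optimized: y = 13


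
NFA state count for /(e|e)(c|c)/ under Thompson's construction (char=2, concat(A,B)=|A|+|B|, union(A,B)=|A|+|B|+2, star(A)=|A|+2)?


Syntax tree has 4 char leaf(s), 2 union(s), 0 star(s)
chars contribute 4×2 = 8; each union adds +2; each star adds +2
Total: 8 + 4 + 0 = 12 states


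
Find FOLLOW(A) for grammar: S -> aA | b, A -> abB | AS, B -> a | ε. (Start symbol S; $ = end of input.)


$ ∈ FOLLOW(S). For each A -> αBβ: add FIRST(β)\{ε} to FOLLOW(B); if β nullable, add FOLLOW(A).
FOLLOW(A) = {$, a, b}


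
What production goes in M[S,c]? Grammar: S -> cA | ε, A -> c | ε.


For [S, c]: 'c' ∈ FIRST(cA)
Entry: S -> cA


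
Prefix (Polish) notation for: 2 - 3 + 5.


left-to-right (same/higher precedence on left): tree is (+ (- 2 3) 5)
Prefix: + - 2 3 5


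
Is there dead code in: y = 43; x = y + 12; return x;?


y is read by x's definition; x is returned
No dead code


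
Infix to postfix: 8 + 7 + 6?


Left to right (same or higher precedence on left)
Postfix: 8 7 + 6 +


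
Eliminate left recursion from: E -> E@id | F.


Left-recursive alternatives: E@id; non-recursive: F
Introduce E': E -> FE', E' -> @idE' | ε


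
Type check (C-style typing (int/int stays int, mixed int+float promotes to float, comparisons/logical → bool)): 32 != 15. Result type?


Operand types: int != int
Rule: comparison yields bool
Result type: bool


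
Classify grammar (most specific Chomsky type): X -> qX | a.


Right-linear: every RHS is a terminal or a terminal followed by one nonterminal
Classification: Type 3 (Regular)


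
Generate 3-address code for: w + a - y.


Break into single-operator statements:
t1 = w + a
t2 = t1 - y


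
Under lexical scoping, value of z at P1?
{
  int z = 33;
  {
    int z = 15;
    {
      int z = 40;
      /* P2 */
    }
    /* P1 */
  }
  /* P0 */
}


z declared in the same block as P1
z = 15


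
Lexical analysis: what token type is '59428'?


Pattern: digits only
Type: INTEGER_LITERAL


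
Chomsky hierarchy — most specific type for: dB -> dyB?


LHS has context (more than one symbol) and |LHS| ≤ |RHS|
Classification: Type 1 (Context-Sensitive)


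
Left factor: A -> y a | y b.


Common prefix: 'y'
Factored: A -> y A', A' -> a | b


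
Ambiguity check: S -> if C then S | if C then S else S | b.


dangling else: 'if C then if C then b else b' parses two ways
Ambiguous


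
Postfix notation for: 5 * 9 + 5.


Left to right (same or higher precedence on left)
Postfix: 5 9 * 5 +


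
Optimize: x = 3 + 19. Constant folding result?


3 + 19 = 22 at compile time
Optimized: x = 22


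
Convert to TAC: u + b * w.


Break into single-operator statements:
t1 = b * w
t2 = u + t1


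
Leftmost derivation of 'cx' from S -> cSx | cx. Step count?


Derivation: S => cx
Steps: 1


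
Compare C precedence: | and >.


'>' is relational (level 7); '|' is bitwise OR (level 3)
Higher level binds tighter
'>' has higher precedence than '|'


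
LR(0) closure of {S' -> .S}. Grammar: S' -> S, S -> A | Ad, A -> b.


Start: S' -> .S
For each item with dot before a nonterminal B, add B -> .γ for every B-production
Closure: [S' -> .S, S -> .A, S -> .Ad, A -> .b]


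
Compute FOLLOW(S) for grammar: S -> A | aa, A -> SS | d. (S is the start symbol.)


$ ∈ FOLLOW(S). For each A -> αBβ: add FIRST(β)\{ε} to FOLLOW(B); if β nullable, add FOLLOW(A).
FOLLOW(S) = {$, a, d}


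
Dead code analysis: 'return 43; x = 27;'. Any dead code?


statement follows a return and is unreachable
Dead: 'x = 27'


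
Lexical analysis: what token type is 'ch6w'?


Pattern: letter/underscore followed by alphanumerics, not a keyword
Type: IDENTIFIER


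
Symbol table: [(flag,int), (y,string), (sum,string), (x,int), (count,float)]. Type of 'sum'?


Lookup 'sum' → type string


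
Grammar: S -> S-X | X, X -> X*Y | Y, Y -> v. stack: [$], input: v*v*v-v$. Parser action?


no handle on stack; shift 'v'
Action: shift


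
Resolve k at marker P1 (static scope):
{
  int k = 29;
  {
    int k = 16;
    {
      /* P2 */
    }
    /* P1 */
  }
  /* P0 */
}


k declared in the same block as P1
k = 16


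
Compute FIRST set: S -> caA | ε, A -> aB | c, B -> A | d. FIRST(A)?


Per alternative of A: FIRST(aB) = {a}; FIRST(c) = {c}
FIRST(A) = {a, c}


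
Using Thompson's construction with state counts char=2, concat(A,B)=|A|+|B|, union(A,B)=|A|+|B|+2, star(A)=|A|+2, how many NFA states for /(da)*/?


Syntax tree has 2 char leaf(s), 0 union(s), 1 star(s)
chars contribute 2×2 = 4; each union adds +2; each star adds +2
Total: 4 + 0 + 2 = 6 states


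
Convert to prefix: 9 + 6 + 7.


left-to-right (same/higher precedence on left): tree is (+ (+ 9 6) 7)
Prefix: + + 9 6 7


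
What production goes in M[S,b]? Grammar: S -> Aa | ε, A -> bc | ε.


For [S, b]: 'b' ∈ FIRST(Aa)
Entry: S -> Aa


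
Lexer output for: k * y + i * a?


Scan left to right, longest-match per lexeme
Tokens: ID(k), OP(*), ID(y), OP(+), ID(i), OP(*), ID(a)


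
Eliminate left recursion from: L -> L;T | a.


Left-recursive alternatives: L;T; non-recursive: a
Introduce L': L -> aL', L' -> ;TL' | ε


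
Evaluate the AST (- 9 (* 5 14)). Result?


Evaluate inner: (* 5 14) = 70
Evaluate root: (- 9 70) = -61
Result: -61


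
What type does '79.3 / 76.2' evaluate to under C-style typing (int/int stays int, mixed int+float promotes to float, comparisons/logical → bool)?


Operand types: float / float
Rule: mixed int/float promotes to float; int/int stays int
Result type: float


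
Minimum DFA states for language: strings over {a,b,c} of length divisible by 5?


Track length mod 5: states 0..4, accept at 0
Minimal DFA: 5 states


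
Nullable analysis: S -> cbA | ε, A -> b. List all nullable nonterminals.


A nonterminal is nullable iff some alternative derives ε (directly, or every symbol in it is nullable)
Nullable: {S}


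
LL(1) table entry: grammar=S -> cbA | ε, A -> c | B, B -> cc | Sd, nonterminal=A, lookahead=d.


For [A, d]: 'd' ∈ FIRST(B)
Entry: A -> B


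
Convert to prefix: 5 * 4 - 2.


left-to-right (same/higher precedence on left): tree is (- (* 5 4) 2)
Prefix: - * 5 4 2


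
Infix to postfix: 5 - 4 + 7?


Left to right (same or higher precedence on left)
Postfix: 5 4 - 7 +


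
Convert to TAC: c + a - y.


Break into single-operator statements:
t1 = c + a
t2 = t1 - y


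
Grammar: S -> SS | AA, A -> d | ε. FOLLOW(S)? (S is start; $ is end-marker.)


$ ∈ FOLLOW(S). For each A -> αBβ: add FIRST(β)\{ε} to FOLLOW(B); if β nullable, add FOLLOW(A).
FOLLOW(S) = {$, d}


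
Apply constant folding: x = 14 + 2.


14 + 2 = 16 at compile time
Optimized: x = 16


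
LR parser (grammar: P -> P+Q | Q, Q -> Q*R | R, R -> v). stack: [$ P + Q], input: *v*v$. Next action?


'*' can extend Q; shift to build Q -> Q*R
Action: shift


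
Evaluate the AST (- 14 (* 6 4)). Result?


Evaluate inner: (* 6 4) = 24
Evaluate root: (- 14 24) = -10
Result: -10


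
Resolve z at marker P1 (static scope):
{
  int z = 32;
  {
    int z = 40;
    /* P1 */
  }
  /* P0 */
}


z declared in the same block as P1
z = 40


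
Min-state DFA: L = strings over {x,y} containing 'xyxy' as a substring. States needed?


KMP-style automaton: 4 progress states + 1 absorbing accept = 5
Minimal DFA: 5 states


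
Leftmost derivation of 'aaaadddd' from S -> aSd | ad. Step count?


Derivation: S => aSd => aaSdd => aaaSddd => aaaadddd
Steps: 4


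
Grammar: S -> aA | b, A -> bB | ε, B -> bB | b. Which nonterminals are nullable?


A nonterminal is nullable iff some alternative derives ε (directly, or every symbol in it is nullable)
Nullable: {A}


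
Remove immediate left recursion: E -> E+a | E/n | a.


Left-recursive alternatives: E+a, E/n; non-recursive: a
Introduce E': E -> aE', E' -> +aE' | /nE' | ε


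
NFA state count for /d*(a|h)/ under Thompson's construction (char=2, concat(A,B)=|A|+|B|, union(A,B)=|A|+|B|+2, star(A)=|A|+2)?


Syntax tree has 3 char leaf(s), 1 union(s), 1 star(s)
chars contribute 3×2 = 6; each union adds +2; each star adds +2
Total: 6 + 2 + 2 = 10 states


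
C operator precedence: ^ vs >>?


'>>' is shift (level 8); '^' is bitwise XOR (level 4)
Higher level binds tighter
'>>' has higher precedence than '^'


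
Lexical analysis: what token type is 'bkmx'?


Pattern: letter/underscore followed by alphanumerics, not a keyword
Type: IDENTIFIER


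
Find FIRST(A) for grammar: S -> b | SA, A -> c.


Per alternative of A: FIRST(c) = {c}
FIRST(A) = {c}


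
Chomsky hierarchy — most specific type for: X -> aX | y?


Right-linear: every RHS is a terminal or a terminal followed by one nonterminal
Classification: Type 3 (Regular)


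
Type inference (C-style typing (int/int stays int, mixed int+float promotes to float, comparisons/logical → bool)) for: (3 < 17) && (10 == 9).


Operand types: bool && bool
Rule: logical operators take bool operands and yield bool
Result type: bool


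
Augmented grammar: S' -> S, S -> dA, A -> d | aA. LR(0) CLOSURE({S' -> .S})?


Start: S' -> .S
For each item with dot before a nonterminal B, add B -> .γ for every B-production
Closure: [S' -> .S, S -> .dA]


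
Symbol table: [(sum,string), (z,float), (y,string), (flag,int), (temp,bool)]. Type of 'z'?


Lookup 'z' → type float


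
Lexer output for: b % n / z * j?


Scan left to right, longest-match per lexeme
Tokens: ID(b), OP(%), ID(n), OP(/), ID(z), OP(*), ID(j)


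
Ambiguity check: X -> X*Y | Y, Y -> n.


precedence layered via separate nonterminal Y: deterministic
Unambiguous


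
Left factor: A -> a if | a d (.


Common prefix: 'a'
Factored: A -> a A', A' -> if | d (


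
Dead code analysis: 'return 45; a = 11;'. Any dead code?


statement follows a return and is unreachable
Dead: 'a = 11'


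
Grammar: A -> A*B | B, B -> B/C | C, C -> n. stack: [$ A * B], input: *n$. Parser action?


handle 'A*B' on top; lookahead ∈ FOLLOW(A) = {*, $}
Action: reduce (A -> A*B)


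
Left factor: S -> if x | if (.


Common prefix: 'if'
Factored: S -> if S', S' -> x | (


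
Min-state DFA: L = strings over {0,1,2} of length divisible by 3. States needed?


Track length mod 3: states 0..2, accept at 0
Minimal DFA: 3 states


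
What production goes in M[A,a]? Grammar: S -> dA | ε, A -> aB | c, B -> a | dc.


For [A, a]: 'a' ∈ FIRST(aB)
Entry: A -> aB


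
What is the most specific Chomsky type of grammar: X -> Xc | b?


Left-linear: every RHS is a terminal or one nonterminal followed by a terminal
Classification: Type 3 (Regular)


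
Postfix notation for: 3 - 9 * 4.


* has higher precedence, evaluate 9*4 first
Postfix: 3 9 4 * -


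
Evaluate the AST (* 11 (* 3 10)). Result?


Evaluate inner: (* 3 10) = 30
Evaluate root: (* 11 30) = 330
Result: 330


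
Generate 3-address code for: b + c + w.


Break into single-operator statements:
t1 = b + c
t2 = t1 + w


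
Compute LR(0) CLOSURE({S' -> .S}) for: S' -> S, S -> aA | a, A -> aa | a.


Start: S' -> .S
For each item with dot before a nonterminal B, add B -> .γ for every B-production
Closure: [S' -> .S, S -> .aA, S -> .a]


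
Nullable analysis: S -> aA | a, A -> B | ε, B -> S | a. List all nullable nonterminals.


A nonterminal is nullable iff some alternative derives ε (directly, or every symbol in it is nullable)
Nullable: {A}


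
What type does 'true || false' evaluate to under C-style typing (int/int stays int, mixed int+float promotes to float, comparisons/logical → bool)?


Operand types: bool || bool
Rule: logical operators take bool operands and yield bool
Result type: bool


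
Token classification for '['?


Pattern: delimiter/punctuation
Type: PUNCTUATION


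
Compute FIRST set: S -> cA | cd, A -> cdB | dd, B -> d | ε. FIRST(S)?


Per alternative of S: FIRST(cA) = {c}; FIRST(cd) = {c}
FIRST(S) = {c}


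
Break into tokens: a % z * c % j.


Scan left to right, longest-match per lexeme
Tokens: ID(a), OP(%), ID(z), OP(*), ID(c), OP(%), ID(j)


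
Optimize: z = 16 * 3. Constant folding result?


16 * 3 = 48 at compile time
Optimized: z = 48


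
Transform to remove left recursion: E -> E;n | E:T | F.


Left-recursive alternatives: E;n, E:T; non-recursive: F
Introduce E': E -> FE', E' -> ;nE' | :TE' | ε


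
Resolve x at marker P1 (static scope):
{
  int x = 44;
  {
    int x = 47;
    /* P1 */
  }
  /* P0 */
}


x declared in the same block as P1
x = 47


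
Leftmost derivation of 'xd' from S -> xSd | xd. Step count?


Derivation: S => xd
Steps: 1


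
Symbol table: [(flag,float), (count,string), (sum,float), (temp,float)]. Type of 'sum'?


Lookup 'sum' → type float


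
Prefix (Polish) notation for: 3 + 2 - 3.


left-to-right (same/higher precedence on left): tree is (- (+ 3 2) 3)
Prefix: - + 3 2 3


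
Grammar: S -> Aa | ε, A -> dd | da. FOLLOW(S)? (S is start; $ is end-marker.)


$ ∈ FOLLOW(S). For each A -> αBβ: add FIRST(β)\{ε} to FOLLOW(B); if β nullable, add FOLLOW(A).
FOLLOW(S) = {$}


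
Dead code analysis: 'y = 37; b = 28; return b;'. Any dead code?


y is assigned but never read
Dead: 'y = 37'


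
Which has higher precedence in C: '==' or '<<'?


'<<' is shift (level 8); '==' is equality (level 6)
Higher level binds tighter
'<<' has higher precedence than '=='


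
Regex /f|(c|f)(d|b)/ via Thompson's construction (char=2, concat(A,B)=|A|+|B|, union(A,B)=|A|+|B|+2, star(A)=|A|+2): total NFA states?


Syntax tree has 5 char leaf(s), 3 union(s), 0 star(s)
chars contribute 5×2 = 10; each union adds +2; each star adds +2
Total: 10 + 6 + 0 = 16 states


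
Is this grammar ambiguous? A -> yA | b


right-linear, alternatives start with distinct terminals 'y' vs 'b': unique leftmost derivation
Unambiguous


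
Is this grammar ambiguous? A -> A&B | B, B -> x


precedence layered via separate nonterminal B: deterministic
Unambiguous


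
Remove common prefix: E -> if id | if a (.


Common prefix: 'if'
Factored: E -> if E', E' -> id | a (


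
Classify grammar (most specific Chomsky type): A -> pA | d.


Right-linear: every RHS is a terminal or a terminal followed by one nonterminal
Classification: Type 3 (Regular)


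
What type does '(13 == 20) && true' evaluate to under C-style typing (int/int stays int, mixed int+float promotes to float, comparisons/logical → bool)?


Operand types: bool && bool
Rule: logical operators take bool operands and yield bool
Result type: bool


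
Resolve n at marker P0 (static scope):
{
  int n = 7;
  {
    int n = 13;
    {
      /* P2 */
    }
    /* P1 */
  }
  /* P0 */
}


n declared in the same block as P0
n = 7


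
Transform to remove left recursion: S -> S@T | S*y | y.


Left-recursive alternatives: S@T, S*y; non-recursive: y
Introduce S': S -> yS', S' -> @TS' | *yS' | ε


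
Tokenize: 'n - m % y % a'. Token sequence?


Scan left to right, longest-match per lexeme
Tokens: ID(n), OP(-), ID(m), OP(%), ID(y), OP(%), ID(a)


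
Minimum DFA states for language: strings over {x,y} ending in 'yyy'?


Track the longest suffix of input matching a prefix of 'yyy': 4 classes (prefixes of length 0..3)
Minimal DFA: 4 states


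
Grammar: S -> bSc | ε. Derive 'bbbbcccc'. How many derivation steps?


Derivation: S => bSc => bbScc => bbbSccc => bbbbScccc => bbbbcccc
Steps: 5


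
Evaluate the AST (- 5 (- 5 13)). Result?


Evaluate inner: (- 5 13) = -8
Evaluate root: (- 5 -8) = 13
Result: 13


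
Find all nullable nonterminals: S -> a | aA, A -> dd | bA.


A nonterminal is nullable iff some alternative derives ε (directly, or every symbol in it is nullable)
Nullable: {}


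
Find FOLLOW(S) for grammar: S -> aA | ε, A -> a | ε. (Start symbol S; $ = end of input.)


$ ∈ FOLLOW(S). For each A -> αBβ: add FIRST(β)\{ε} to FOLLOW(B); if β nullable, add FOLLOW(A).
FOLLOW(S) = {$}


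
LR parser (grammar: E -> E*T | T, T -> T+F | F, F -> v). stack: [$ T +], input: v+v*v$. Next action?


no handle; shift 'v'
Action: shift


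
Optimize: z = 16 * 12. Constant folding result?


16 * 12 = 192 at compile time
Optimized: z = 192


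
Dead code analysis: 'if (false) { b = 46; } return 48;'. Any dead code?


condition is constant false, so the whole block is unreachable
Dead: 'if (false) { b = 46; }'


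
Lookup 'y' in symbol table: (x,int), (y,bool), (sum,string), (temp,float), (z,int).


Lookup 'y' → type bool


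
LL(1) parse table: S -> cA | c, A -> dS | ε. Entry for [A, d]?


For [A, d]: 'd' ∈ FIRST(dS)
Entry: A -> dS


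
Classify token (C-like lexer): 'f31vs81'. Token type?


Pattern: letter/underscore followed by alphanumerics, not a keyword
Type: IDENTIFIER


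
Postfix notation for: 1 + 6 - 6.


Left to right (same or higher precedence on left)
Postfix: 1 6 + 6 -


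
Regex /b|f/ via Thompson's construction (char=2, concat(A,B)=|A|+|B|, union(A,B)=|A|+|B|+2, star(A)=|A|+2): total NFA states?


Syntax tree has 2 char leaf(s), 1 union(s), 0 star(s)
chars contribute 2×2 = 4; each union adds +2; each star adds +2
Total: 4 + 2 + 0 = 6 states


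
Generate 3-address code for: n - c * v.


Break into single-operator statements:
t1 = c * v
t2 = n - t1


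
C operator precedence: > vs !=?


'>' is relational (level 7); '!=' is equality (level 6)
Higher level binds tighter
'>' has higher precedence than '!='


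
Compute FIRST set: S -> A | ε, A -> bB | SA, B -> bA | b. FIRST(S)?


Per alternative of S: FIRST(A) = {b}; FIRST(ε) = {ε}
FIRST(S) = {b, ε}


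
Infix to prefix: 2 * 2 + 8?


left-to-right (same/higher precedence on left): tree is (+ (* 2 2) 8)
Prefix: + * 2 2 8


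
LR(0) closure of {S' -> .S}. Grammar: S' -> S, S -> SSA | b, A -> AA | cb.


Start: S' -> .S
For each item with dot before a nonterminal B, add B -> .γ for every B-production
Closure: [S' -> .S, S -> .SSA, S -> .b]


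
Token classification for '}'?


Pattern: delimiter/punctuation
Type: PUNCTUATION


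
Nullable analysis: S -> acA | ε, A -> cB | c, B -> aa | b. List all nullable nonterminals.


A nonterminal is nullable iff some alternative derives ε (directly, or every symbol in it is nullable)
Nullable: {S}


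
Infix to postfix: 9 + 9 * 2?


* has higher precedence, evaluate 9*2 first
Postfix: 9 9 2 * +


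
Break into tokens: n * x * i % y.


Scan left to right, longest-match per lexeme
Tokens: ID(n), OP(*), ID(x), OP(*), ID(i), OP(%), ID(y)


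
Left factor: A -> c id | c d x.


Common prefix: 'c'
Factored: A -> c A', A' -> id | d x


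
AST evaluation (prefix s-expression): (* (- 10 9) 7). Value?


Evaluate inner: (- 10 9) = 1
Evaluate root: (* 1 7) = 7
Result: 7


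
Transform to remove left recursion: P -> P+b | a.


Left-recursive alternatives: P+b; non-recursive: a
Introduce P': P -> aP', P' -> +bP' | ε


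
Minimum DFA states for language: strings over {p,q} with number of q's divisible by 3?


Track (count of q) mod 3: states 0..2, accept at 0
Minimal DFA: 3 states


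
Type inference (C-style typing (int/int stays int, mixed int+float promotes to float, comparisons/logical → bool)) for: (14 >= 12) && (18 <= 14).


Operand types: bool && bool
Rule: logical operators take bool operands and yield bool
Result type: bool


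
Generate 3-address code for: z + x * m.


Break into single-operator statements:
t1 = x * m
t2 = z + t1


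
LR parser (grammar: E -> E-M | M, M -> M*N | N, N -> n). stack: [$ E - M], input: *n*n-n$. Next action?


'*' can extend M; shift to build M -> M*N
Action: shift


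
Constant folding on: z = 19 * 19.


19 * 19 = 361 at compile time
Optimized: z = 361


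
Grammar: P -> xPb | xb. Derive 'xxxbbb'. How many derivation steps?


Derivation: P => xPb => xxPbb => xxxbbb
Steps: 3


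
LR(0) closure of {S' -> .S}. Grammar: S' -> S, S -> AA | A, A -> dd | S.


Start: S' -> .S
For each item with dot before a nonterminal B, add B -> .γ for every B-production
Closure: [S' -> .S, S -> .AA, S -> .A, A -> .dd, A -> .S]


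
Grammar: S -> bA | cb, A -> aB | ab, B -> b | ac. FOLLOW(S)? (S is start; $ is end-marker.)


$ ∈ FOLLOW(S). For each A -> αBβ: add FIRST(β)\{ε} to FOLLOW(B); if β nullable, add FOLLOW(A).
FOLLOW(S) = {$}


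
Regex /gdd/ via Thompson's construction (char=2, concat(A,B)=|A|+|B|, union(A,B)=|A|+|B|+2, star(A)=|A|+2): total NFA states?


Syntax tree has 3 char leaf(s), 0 union(s), 0 star(s)
chars contribute 3×2 = 6; each union adds +2; each star adds +2
Total: 6 + 0 + 0 = 6 states


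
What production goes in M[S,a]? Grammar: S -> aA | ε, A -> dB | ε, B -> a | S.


For [S, a]: 'a' ∈ FIRST(aA)
Entry: S -> aA


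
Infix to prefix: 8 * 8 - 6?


left-to-right (same/higher precedence on left): tree is (- (* 8 8) 6)
Prefix: - * 8 8 6


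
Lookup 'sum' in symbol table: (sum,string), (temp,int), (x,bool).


Lookup 'sum' → type string


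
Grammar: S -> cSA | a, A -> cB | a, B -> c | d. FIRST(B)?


Per alternative of B: FIRST(c) = {c}; FIRST(d) = {d}
FIRST(B) = {c, d}


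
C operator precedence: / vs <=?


'/' is multiplicative (level 10); '<=' is relational (level 7)
Higher level binds tighter
'/' has higher precedence than '<='


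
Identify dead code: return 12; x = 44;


statement follows a return and is unreachable
Dead: 'x = 44'


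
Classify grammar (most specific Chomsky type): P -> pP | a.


Right-linear: every RHS is a terminal or a terminal followed by one nonterminal
Classification: Type 3 (Regular)


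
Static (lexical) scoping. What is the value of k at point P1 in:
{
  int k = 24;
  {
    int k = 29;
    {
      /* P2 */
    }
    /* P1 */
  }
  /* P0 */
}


k declared in the same block as P1
k = 29


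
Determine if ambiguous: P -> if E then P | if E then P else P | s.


dangling else: 'if E then if E then s else s' parses two ways
Ambiguous


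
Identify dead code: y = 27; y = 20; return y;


first assignment to y is overwritten before any read
Dead: 'y = 27'


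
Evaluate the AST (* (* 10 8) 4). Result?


Evaluate inner: (* 10 8) = 80
Evaluate root: (* 80 4) = 320
Result: 320


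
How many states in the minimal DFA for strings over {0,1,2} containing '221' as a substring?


KMP-style automaton: 3 progress states + 1 absorbing accept = 4
Minimal DFA: 4 states


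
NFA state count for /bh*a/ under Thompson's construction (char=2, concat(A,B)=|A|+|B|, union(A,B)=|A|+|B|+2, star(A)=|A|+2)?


Syntax tree has 3 char leaf(s), 0 union(s), 1 star(s)
chars contribute 3×2 = 6; each union adds +2; each star adds +2
Total: 6 + 0 + 2 = 8 states


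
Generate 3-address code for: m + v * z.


Break into single-operator statements:
t1 = v * z
t2 = m + t1


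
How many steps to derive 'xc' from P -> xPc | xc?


Derivation: P => xc
Steps: 1


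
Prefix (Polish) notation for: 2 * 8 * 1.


left-to-right (same/higher precedence on left): tree is (* (* 2 8) 1)
Prefix: * * 2 8 1


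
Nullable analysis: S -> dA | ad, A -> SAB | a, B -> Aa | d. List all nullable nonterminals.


A nonterminal is nullable iff some alternative derives ε (directly, or every symbol in it is nullable)
Nullable: {}


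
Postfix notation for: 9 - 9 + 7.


Left to right (same or higher precedence on left)
Postfix: 9 9 - 7 +


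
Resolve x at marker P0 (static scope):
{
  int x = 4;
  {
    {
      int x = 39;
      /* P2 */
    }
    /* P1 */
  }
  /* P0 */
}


x declared in the same block as P0
x = 4


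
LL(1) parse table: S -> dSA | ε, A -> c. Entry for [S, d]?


For [S, d]: 'd' ∈ FIRST(dSA)
Entry: S -> dSA


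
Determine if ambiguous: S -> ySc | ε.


balanced y^n…c^n: each string has a unique parse
Unambiguous


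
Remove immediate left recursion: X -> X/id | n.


Left-recursive alternatives: X/id; non-recursive: n
Introduce X': X -> nX', X' -> /idX' | ε


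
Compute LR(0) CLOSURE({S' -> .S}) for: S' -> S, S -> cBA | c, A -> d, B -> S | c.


Start: S' -> .S
For each item with dot before a nonterminal B, add B -> .γ for every B-production
Closure: [S' -> .S, S -> .cBA, S -> .c]


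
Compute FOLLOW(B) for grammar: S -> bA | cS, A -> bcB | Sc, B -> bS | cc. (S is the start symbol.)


$ ∈ FOLLOW(S). For each A -> αBβ: add FIRST(β)\{ε} to FOLLOW(B); if β nullable, add FOLLOW(A).
FOLLOW(B) = {$, c}


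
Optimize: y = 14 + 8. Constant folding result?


14 + 8 = 22 at compile time
Optimized: y = 22


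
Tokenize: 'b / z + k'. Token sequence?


Scan left to right, longest-match per lexeme
Tokens: ID(b), OP(/), ID(z), OP(+), ID(k)


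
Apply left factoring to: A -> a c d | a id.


Common prefix: 'a'
Factored: A -> a A', A' -> c d | id


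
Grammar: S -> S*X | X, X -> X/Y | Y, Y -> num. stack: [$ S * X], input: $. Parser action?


handle 'S*X' on top; lookahead ∈ FOLLOW(S) = {*, $}
Action: reduce (S -> S*X)


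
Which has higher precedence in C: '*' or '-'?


'*' is multiplicative (level 10); '-' is additive (level 9)
Higher level binds tighter
'*' has higher precedence than '-'


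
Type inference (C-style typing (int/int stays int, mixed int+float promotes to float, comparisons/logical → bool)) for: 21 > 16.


Operand types: int > int
Rule: comparison yields bool
Result type: bool


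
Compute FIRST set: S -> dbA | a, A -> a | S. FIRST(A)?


Per alternative of A: FIRST(a) = {a}; FIRST(S) = {a, d}
FIRST(A) = {a, d}


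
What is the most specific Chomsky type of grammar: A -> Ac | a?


Left-linear: every RHS is a terminal or one nonterminal followed by a terminal
Classification: Type 3 (Regular)


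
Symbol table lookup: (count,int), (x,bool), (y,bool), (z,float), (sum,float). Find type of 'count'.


Lookup 'count' → type int


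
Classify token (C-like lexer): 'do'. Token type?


Pattern: reserved word
Type: KEYWORD


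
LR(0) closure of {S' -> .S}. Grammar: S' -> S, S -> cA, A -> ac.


Start: S' -> .S
For each item with dot before a nonterminal B, add B -> .γ for every B-production
Closure: [S' -> .S, S -> .cA]


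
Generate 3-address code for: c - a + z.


Break into single-operator statements:
t1 = c - a
t2 = t1 + z


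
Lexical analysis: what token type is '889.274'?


Pattern: digits with a decimal point
Type: FLOAT_LITERAL


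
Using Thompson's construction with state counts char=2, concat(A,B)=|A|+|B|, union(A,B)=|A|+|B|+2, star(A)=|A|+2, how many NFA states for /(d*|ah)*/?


Syntax tree has 3 char leaf(s), 1 union(s), 2 star(s)
chars contribute 3×2 = 6; each union adds +2; each star adds +2
Total: 6 + 2 + 4 = 12 states


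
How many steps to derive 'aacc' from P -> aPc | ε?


Derivation: P => aPc => aaPcc => aacc
Steps: 3


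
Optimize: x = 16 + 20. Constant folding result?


16 + 20 = 36 at compile time
Optimized: x = 36


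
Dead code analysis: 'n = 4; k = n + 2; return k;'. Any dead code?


n is read by k's definition; k is returned
No dead code


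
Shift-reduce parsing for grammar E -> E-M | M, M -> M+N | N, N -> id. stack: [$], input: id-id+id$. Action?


no handle on stack; shift 'id'
Action: shift


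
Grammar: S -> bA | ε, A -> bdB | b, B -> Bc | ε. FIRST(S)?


Per alternative of S: FIRST(bA) = {b}; FIRST(ε) = {ε}
FIRST(S) = {b, ε}


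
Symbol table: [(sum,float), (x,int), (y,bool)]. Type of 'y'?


Lookup 'y' → type bool


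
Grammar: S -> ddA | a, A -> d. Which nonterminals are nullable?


A nonterminal is nullable iff some alternative derives ε (directly, or every symbol in it is nullable)
Nullable: {}


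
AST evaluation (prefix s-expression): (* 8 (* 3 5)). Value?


Evaluate inner: (* 3 5) = 15
Evaluate root: (* 8 15) = 120
Result: 120


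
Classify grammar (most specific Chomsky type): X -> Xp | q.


Left-linear: every RHS is a terminal or one nonterminal followed by a terminal
Classification: Type 3 (Regular)


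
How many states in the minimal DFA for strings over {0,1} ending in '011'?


Track the longest suffix of input matching a prefix of '011': 4 classes (prefixes of length 0..3)
Minimal DFA: 4 states


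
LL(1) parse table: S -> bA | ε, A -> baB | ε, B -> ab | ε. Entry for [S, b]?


For [S, b]: 'b' ∈ FIRST(bA)
Entry: S -> bA


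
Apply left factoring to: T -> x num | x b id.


Common prefix: 'x'
Factored: T -> x T', T' -> num | b id


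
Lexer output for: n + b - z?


Scan left to right, longest-match per lexeme
Tokens: ID(n), OP(+), ID(b), OP(-), ID(z)


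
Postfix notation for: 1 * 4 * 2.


Left to right (same or higher precedence on left)
Postfix: 1 4 * 2 *


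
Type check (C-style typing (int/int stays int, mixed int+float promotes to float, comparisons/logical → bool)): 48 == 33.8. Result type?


Operand types: int == float
Rule: comparison yields bool
Result type: bool


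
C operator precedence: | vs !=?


'!=' is equality (level 6); '|' is bitwise OR (level 3)
Higher level binds tighter
'!=' has higher precedence than '|'


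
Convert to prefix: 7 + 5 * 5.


'*' binds tighter: tree is (+ 7 (* 5 5))
Prefix: + 7 * 5 5


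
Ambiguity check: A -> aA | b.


right-linear, alternatives start with distinct terminals 'a' vs 'b': unique leftmost derivation
Unambiguous


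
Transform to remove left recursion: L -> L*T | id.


Left-recursive alternatives: L*T; non-recursive: id
Introduce L': L -> idL', L' -> *TL' | ε


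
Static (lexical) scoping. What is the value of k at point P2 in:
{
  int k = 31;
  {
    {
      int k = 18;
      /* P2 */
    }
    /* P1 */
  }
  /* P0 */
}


k declared in the same block as P2
k = 18


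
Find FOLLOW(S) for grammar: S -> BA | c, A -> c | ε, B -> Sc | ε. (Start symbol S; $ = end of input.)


$ ∈ FOLLOW(S). For each A -> αBβ: add FIRST(β)\{ε} to FOLLOW(B); if β nullable, add FOLLOW(A).
FOLLOW(S) = {$, c}


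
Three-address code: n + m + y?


Break into single-operator statements:
t1 = n + m
t2 = t1 + y


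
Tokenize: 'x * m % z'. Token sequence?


Scan left to right, longest-match per lexeme
Tokens: ID(x), OP(*), ID(m), OP(%), ID(z)


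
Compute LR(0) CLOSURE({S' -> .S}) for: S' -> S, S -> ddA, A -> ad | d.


Start: S' -> .S
For each item with dot before a nonterminal B, add B -> .γ for every B-production
Closure: [S' -> .S, S -> .ddA]


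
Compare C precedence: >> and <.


'>>' is shift (level 8); '<' is relational (level 7)
Higher level binds tighter
'>>' has higher precedence than '<'


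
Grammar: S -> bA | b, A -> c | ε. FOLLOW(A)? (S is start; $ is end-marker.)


$ ∈ FOLLOW(S). For each A -> αBβ: add FIRST(β)\{ε} to FOLLOW(B); if β nullable, add FOLLOW(A).
FOLLOW(A) = {$}


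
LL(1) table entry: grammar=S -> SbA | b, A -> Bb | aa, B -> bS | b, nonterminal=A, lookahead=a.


For [A, a]: 'a' ∈ FIRST(aa)
Entry: A -> aa


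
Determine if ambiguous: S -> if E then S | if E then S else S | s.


dangling else: 'if E then if E then s else s' parses two ways
Ambiguous


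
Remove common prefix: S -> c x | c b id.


Common prefix: 'c'
Factored: S -> c S', S' -> x | b id


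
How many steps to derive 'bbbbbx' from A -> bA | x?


Derivation: A => bA => bbA => bbbA => bbbbA => bbbbbA => bbbbbx
Steps: 6


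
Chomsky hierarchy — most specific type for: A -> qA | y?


Right-linear: every RHS is a terminal or a terminal followed by one nonterminal
Classification: Type 3 (Regular)


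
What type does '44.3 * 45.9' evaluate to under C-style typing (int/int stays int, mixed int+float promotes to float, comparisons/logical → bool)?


Operand types: float * float
Rule: mixed int/float promotes to float; int/int stays int
Result type: float


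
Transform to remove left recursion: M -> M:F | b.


Left-recursive alternatives: M:F; non-recursive: b
Introduce M': M -> bM', M' -> :FM' | ε


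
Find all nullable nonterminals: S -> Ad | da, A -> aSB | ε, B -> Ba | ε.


A nonterminal is nullable iff some alternative derives ε (directly, or every symbol in it is nullable)
Nullable: {A, B}


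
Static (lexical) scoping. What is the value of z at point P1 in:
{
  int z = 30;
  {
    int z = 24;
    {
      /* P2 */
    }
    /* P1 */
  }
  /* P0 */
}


z declared in the same block as P1
z = 24


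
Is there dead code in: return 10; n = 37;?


statement follows a return and is unreachable
Dead: 'n = 37'


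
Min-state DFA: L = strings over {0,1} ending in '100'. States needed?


Track the longest suffix of input matching a prefix of '100': 4 classes (prefixes of length 0..3)
Minimal DFA: 4 states


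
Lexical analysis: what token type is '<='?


Pattern: operator symbol
Type: OPERATOR


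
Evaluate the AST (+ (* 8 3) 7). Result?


Evaluate inner: (* 8 3) = 24
Evaluate root: (+ 24 7) = 31
Result: 31


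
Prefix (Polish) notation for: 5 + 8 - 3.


left-to-right (same/higher precedence on left): tree is (- (+ 5 8) 3)
Prefix: - + 5 8 3


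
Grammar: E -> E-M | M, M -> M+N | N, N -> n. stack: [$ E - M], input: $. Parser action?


handle 'E-M' on top; lookahead ∈ FOLLOW(E) = {-, $}
Action: reduce (E -> E-M)


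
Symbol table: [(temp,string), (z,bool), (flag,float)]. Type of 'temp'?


Lookup 'temp' → type string


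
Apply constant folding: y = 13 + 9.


13 + 9 = 22 at compile time
Optimized: y = 22


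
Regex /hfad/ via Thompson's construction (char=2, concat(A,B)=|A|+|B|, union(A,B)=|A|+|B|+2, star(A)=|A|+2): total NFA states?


Syntax tree has 4 char leaf(s), 0 union(s), 0 star(s)
chars contribute 4×2 = 8; each union adds +2; each star adds +2
Total: 8 + 0 + 0 = 8 states


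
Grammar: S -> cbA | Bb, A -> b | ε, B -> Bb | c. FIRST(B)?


Per alternative of B: FIRST(Bb) = {c}; FIRST(c) = {c}
FIRST(B) = {c}


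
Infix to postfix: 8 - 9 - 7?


Left to right (same or higher precedence on left)
Postfix: 8 9 - 7 -


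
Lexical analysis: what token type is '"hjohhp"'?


Pattern: double-quoted sequence
Type: STRING_LITERAL


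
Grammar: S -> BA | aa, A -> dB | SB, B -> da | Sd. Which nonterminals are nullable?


A nonterminal is nullable iff some alternative derives ε (directly, or every symbol in it is nullable)
Nullable: {}


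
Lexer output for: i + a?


Scan left to right, longest-match per lexeme
Tokens: ID(i), OP(+), ID(a)


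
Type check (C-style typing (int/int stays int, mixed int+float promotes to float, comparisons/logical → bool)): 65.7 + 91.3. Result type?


Operand types: float + float
Rule: mixed int/float promotes to float; int/int stays int
Result type: float


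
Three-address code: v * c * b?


Break into single-operator statements:
t1 = v * c
t2 = t1 * b


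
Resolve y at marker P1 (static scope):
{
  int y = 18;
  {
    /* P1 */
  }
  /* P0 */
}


P1's block does not declare y; resolves to the enclosing declaration at depth 0
y = 18


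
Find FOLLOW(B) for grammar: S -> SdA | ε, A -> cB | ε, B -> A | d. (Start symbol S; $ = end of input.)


$ ∈ FOLLOW(S). For each A -> αBβ: add FIRST(β)\{ε} to FOLLOW(B); if β nullable, add FOLLOW(A).
FOLLOW(B) = {$, d}


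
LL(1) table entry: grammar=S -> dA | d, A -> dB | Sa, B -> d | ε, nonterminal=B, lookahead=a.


For [B, a]: ε is nullable and 'a' ∈ FOLLOW(B)
Entry: B -> ε
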